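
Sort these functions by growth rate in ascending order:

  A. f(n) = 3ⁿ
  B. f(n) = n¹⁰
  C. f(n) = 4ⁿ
B < A < C

Comparing growth rates:
B = n¹⁰ is O(n¹⁰)
A = 3ⁿ is O(3ⁿ)
C = 4ⁿ is O(4ⁿ)

Therefore, the order from slowest to fastest is: B < A < C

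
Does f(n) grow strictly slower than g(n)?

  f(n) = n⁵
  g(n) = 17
False

f(n) = n⁵ is O(n⁵), and g(n) = 17 is O(1).
Since O(n⁵) grows faster than or equal to O(1), f(n) = o(g(n)) is false.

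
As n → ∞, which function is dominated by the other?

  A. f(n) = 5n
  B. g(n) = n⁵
A

f(n) = 5n is O(n), while g(n) = n⁵ is O(n⁵).
Since O(n) grows slower than O(n⁵), f(n) is dominated.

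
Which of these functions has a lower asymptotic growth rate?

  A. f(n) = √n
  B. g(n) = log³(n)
B

f(n) = √n is O(√n), while g(n) = log³(n) is O(log³ n).
Since O(log³ n) grows slower than O(√n), g(n) is dominated.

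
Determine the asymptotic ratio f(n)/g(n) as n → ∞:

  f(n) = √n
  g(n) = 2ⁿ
0

Since √n (O(√n)) grows slower than 2ⁿ (O(2ⁿ)),
the ratio f(n)/g(n) → 0 as n → ∞.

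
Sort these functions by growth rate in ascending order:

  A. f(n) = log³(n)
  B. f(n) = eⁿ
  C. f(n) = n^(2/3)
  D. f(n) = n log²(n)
A < C < D < B

Comparing growth rates:
A = log³(n) is O(log³ n)
C = n^(2/3) is O(n^(2/3))
D = n log²(n) is O(n log² n)
B = eⁿ is O(eⁿ)

Therefore, the order from slowest to fastest is: A < C < D < B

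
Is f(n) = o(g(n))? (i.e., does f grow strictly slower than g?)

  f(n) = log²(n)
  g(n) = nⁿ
True

f(n) = log²(n) is O(log² n), and g(n) = nⁿ is O(nⁿ).
Since O(log² n) grows strictly slower than O(nⁿ), f(n) = o(g(n)) is true.
This means lim(n→∞) f(n)/g(n) = 0.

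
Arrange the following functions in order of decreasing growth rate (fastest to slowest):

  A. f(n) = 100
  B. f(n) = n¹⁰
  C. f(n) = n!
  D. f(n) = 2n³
C > B > D > A

Comparing growth rates:
C = n! is O(n!)
B = n¹⁰ is O(n¹⁰)
D = 2n³ is O(n³)
A = 100 is O(1)

Therefore, the order from fastest to slowest is: C > B > D > A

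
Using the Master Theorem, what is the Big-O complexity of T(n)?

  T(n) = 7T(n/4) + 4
Θ(n^log₄(7))

Master Theorem: a = 7, b = 4, f(n) = 4.
Compute the critical exponent d = log₄(7) = 1.404.
Compare f(n) = Θ(1) against n^d:
  k = 0 < d = 1.404, so f(n) = O(n^(d-ε)) — Case 1.
  The recursion cost dominates: T(n) = Θ(n^d) = Θ(n^log₄(7)).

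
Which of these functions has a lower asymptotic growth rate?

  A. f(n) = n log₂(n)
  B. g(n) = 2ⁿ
A

f(n) = n log₂(n) is O(n log n), while g(n) = 2ⁿ is O(2ⁿ).
Since O(n log n) grows slower than O(2ⁿ), f(n) is dominated.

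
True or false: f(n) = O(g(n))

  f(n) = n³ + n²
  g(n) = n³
True

f(n) = n³ + n² and g(n) = n³ are both O(n³).
Big-O permits equal growth rates (f ≤ c·g for some c), so f(n) = O(g(n)) is true.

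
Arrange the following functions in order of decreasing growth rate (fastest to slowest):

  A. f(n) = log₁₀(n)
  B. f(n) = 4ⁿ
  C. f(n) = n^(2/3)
B > C > A

Comparing growth rates:
B = 4ⁿ is O(4ⁿ)
C = n^(2/3) is O(n^(2/3))
A = log₁₀(n) is O(log n)

Therefore, the order from fastest to slowest is: B > C > A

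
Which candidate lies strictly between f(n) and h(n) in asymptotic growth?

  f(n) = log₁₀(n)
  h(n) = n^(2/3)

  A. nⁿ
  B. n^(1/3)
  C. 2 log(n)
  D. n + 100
B

We need g(n) with log₁₀(n) = o(g(n)) and g(n) = o(n^(2/3)), i.e. O(log n) ≺ g ≺ O(n^(2/3)).
Check each option:
  A. nⁿ — O(nⁿ) does not grow strictly slower than h(n)
  B. n^(1/3) — O(n^(1/3)) is strictly between O(log n) and O(n^(2/3)) ✓
  C. 2 log(n) — O(log n) does not grow strictly faster than f(n)
  D. n + 100 — O(n) does not grow strictly slower than h(n)

Only option B (n^(1/3)) lies strictly between.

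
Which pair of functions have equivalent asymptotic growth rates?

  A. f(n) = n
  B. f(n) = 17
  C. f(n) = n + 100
A and C

Examining each function:
  A. n is O(n)
  B. 17 is O(1)
  C. n + 100 is O(n)

Functions A and C both have the same complexity class.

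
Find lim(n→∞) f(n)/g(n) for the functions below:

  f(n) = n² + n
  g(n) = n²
1

Since n² + n and n² have the same growth rate (O(n²)),
the ratio converges to a constant: 1.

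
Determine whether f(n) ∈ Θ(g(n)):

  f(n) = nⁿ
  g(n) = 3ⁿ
False

f(n) = nⁿ is O(nⁿ), and g(n) = 3ⁿ is O(3ⁿ).
Since they have different growth rates, f(n) = Θ(g(n)) is false.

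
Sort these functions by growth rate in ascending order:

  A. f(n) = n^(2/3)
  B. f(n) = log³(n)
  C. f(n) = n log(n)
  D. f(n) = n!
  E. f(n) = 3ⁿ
B < A < C < E < D

Comparing growth rates:
B = log³(n) is O(log³ n)
A = n^(2/3) is O(n^(2/3))
C = n log(n) is O(n log n)
E = 3ⁿ is O(3ⁿ)
D = n! is O(n!)

Therefore, the order from slowest to fastest is: B < A < C < E < D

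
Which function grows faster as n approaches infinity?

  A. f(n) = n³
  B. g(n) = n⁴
B

f(n) = n³ is O(n³), while g(n) = n⁴ is O(n⁴).
Since O(n⁴) grows faster than O(n³), g(n) dominates.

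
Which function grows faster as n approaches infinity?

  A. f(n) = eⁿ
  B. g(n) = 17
A

f(n) = eⁿ is O(eⁿ), while g(n) = 17 is O(1).
Since O(eⁿ) grows faster than O(1), f(n) dominates.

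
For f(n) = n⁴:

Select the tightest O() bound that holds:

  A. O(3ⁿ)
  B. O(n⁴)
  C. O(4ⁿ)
B

f(n) = n⁴ is O(n⁴).
All listed options are valid Big-O bounds (upper bounds),
but O(n⁴) is the tightest (smallest valid bound).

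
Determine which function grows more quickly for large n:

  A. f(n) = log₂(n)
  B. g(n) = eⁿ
B

f(n) = log₂(n) is O(log n), while g(n) = eⁿ is O(eⁿ).
Since O(eⁿ) grows faster than O(log n), g(n) dominates.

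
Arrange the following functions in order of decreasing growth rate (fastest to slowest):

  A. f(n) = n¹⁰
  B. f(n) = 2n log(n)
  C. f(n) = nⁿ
C > A > B

Comparing growth rates:
C = nⁿ is O(nⁿ)
A = n¹⁰ is O(n¹⁰)
B = 2n log(n) is O(n log n)

Therefore, the order from fastest to slowest is: C > A > B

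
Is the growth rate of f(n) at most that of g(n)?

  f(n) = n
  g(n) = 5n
True

f(n) = n and g(n) = 5n are both O(n).
Big-O permits equal growth rates (f ≤ c·g for some c), so f(n) = O(g(n)) is true.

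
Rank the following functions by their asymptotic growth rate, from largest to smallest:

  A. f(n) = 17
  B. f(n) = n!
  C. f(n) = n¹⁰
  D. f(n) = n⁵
B > C > D > A

Comparing growth rates:
B = n! is O(n!)
C = n¹⁰ is O(n¹⁰)
D = n⁵ is O(n⁵)
A = 17 is O(1)

Therefore, the order from fastest to slowest is: B > C > D > A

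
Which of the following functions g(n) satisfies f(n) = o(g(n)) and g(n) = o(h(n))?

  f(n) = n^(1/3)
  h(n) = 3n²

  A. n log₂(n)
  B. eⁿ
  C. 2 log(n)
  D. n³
A

We need g(n) with n^(1/3) = o(g(n)) and g(n) = o(3n²), i.e. O(n^(1/3)) ≺ g ≺ O(n²).
Check each option:
  A. n log₂(n) — O(n log n) is strictly between O(n^(1/3)) and O(n²) ✓
  B. eⁿ — O(eⁿ) does not grow strictly slower than h(n)
  C. 2 log(n) — O(log n) does not grow strictly faster than f(n)
  D. n³ — O(n³) does not grow strictly slower than h(n)

Only option A (n log₂(n)) lies strictly between.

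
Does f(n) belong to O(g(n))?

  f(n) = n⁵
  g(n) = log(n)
False

f(n) = n⁵ is O(n⁵), and g(n) = log(n) is O(log n).
Since O(n⁵) grows faster than O(log n), f(n) = O(g(n)) is false.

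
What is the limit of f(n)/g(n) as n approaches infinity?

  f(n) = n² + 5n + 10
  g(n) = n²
1

Since n² + 5n + 10 and n² have the same growth rate (O(n²)),
the ratio converges to a constant: 1.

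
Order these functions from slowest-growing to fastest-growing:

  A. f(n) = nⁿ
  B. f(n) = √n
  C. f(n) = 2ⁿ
B < C < A

Comparing growth rates:
B = √n is O(√n)
C = 2ⁿ is O(2ⁿ)
A = nⁿ is O(nⁿ)

Therefore, the order from slowest to fastest is: B < C < A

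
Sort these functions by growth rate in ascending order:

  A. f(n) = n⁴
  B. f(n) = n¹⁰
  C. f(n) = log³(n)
C < A < B

Comparing growth rates:
C = log³(n) is O(log³ n)
A = n⁴ is O(n⁴)
B = n¹⁰ is O(n¹⁰)

Therefore, the order from slowest to fastest is: C < A < B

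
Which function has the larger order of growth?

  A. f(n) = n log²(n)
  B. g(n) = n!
B

f(n) = n log²(n) is O(n log² n), while g(n) = n! is O(n!).
Since O(n!) grows faster than O(n log² n), g(n) dominates.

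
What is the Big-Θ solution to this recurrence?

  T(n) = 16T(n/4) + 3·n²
Θ(n² log n)

Master Theorem: a = 16, b = 4, f(n) = 3·n².
Compute the critical exponent d = log₄(16) = 2.
Compare f(n) = Θ(n²) against n^d:
  k = 2 = d, so f(n) = Θ(n^d) — Case 2.
  Work is balanced across levels: T(n) = Θ(n^d log n) = Θ(n² log n).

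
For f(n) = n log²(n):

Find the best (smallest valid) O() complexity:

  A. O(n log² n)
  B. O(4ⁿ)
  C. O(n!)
A

f(n) = n log²(n) is O(n log² n).
All listed options are valid Big-O bounds (upper bounds),
but O(n log² n) is the tightest (smallest valid bound).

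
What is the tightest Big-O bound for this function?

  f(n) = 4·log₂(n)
O(log n)

The dominant term in 4·log₂(n) is 4·log₂(n), which is Θ(log n).
Constants are absorbed, so the tightest bound is O(log n).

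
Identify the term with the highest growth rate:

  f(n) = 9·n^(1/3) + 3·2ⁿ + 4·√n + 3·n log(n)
3·2ⁿ

Looking at each term:
  - 9·n^(1/3) is O(n^(1/3))
  - 3·2ⁿ is O(2ⁿ)
  - 4·√n is O(√n)
  - 3·n log(n) is O(n log n)

The term 3·2ⁿ (O(2ⁿ)) grows fastest and dominates all others.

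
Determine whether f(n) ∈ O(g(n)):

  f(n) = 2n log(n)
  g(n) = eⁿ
True

f(n) = 2n log(n) is O(n log n), and g(n) = eⁿ is O(eⁿ).
Since O(n log n) ⊆ O(eⁿ) (f grows no faster than g), f(n) = O(g(n)) is true.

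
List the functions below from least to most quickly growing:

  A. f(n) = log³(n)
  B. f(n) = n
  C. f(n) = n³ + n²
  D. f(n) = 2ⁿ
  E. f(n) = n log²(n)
A < B < E < C < D

Comparing growth rates:
A = log³(n) is O(log³ n)
B = n is O(n)
E = n log²(n) is O(n log² n)
C = n³ + n² is O(n³)
D = 2ⁿ is O(2ⁿ)

Therefore, the order from slowest to fastest is: A < B < E < C < D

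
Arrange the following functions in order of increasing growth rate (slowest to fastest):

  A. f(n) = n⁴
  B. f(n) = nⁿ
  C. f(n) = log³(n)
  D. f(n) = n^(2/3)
C < D < A < B

Comparing growth rates:
C = log³(n) is O(log³ n)
D = n^(2/3) is O(n^(2/3))
A = n⁴ is O(n⁴)
B = nⁿ is O(nⁿ)

Therefore, the order from slowest to fastest is: C < D < A < B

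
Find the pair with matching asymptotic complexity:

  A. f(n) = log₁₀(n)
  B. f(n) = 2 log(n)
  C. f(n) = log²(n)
A and B

Examining each function:
  A. log₁₀(n) is O(log n)
  B. 2 log(n) is O(log n)
  C. log²(n) is O(log² n)

Functions A and B both have the same complexity class.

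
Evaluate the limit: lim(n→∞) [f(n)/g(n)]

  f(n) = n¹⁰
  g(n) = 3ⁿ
0

Since n¹⁰ (O(n¹⁰)) grows slower than 3ⁿ (O(3ⁿ)),
the ratio f(n)/g(n) → 0 as n → ∞.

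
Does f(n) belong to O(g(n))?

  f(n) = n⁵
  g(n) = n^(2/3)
False

f(n) = n⁵ is O(n⁵), and g(n) = n^(2/3) is O(n^(2/3)).
Since O(n⁵) grows faster than O(n^(2/3)), f(n) = O(g(n)) is false.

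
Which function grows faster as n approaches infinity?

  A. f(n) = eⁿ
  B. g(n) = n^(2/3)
A

f(n) = eⁿ is O(eⁿ), while g(n) = n^(2/3) is O(n^(2/3)).
Since O(eⁿ) grows faster than O(n^(2/3)), f(n) dominates.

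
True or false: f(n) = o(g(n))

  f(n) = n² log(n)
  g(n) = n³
True

f(n) = n² log(n) is O(n² log n), and g(n) = n³ is O(n³).
Since O(n² log n) grows strictly slower than O(n³), f(n) = o(g(n)) is true.
This means lim(n→∞) f(n)/g(n) = 0.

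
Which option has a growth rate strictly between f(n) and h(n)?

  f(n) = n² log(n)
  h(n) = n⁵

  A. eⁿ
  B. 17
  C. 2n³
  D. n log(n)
C

We need g(n) with n² log(n) = o(g(n)) and g(n) = o(n⁵), i.e. O(n² log n) ≺ g ≺ O(n⁵).
Check each option:
  A. eⁿ — O(eⁿ) does not grow strictly slower than h(n)
  B. 17 — O(1) does not grow strictly faster than f(n)
  C. 2n³ — O(n³) is strictly between O(n² log n) and O(n⁵) ✓
  D. n log(n) — O(n log n) does not grow strictly faster than f(n)

Only option C (2n³) lies strictly between.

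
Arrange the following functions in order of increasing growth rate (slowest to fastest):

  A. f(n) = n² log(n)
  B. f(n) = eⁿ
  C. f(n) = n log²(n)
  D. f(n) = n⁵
C < A < D < B

Comparing growth rates:
C = n log²(n) is O(n log² n)
A = n² log(n) is O(n² log n)
D = n⁵ is O(n⁵)
B = eⁿ is O(eⁿ)

Therefore, the order from slowest to fastest is: C < A < D < B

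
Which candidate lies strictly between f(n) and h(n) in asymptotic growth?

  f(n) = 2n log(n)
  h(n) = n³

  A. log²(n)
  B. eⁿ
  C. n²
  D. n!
C

We need g(n) with 2n log(n) = o(g(n)) and g(n) = o(n³), i.e. O(n log n) ≺ g ≺ O(n³).
Check each option:
  A. log²(n) — O(log² n) does not grow strictly faster than f(n)
  B. eⁿ — O(eⁿ) does not grow strictly slower than h(n)
  C. n² — O(n²) is strictly between O(n log n) and O(n³) ✓
  D. n! — O(n!) does not grow strictly slower than h(n)

Only option C (n²) lies strictly between.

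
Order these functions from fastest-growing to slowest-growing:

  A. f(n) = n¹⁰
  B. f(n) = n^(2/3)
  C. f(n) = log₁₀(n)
A > B > C

Comparing growth rates:
A = n¹⁰ is O(n¹⁰)
B = n^(2/3) is O(n^(2/3))
C = log₁₀(n) is O(log n)

Therefore, the order from fastest to slowest is: A > B > C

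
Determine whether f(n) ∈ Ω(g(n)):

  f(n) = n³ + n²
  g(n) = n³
True

f(n) = n³ + n² and g(n) = n³ are both O(n³).
Big-Ω permits equal growth rates (f ≥ c·g for some c > 0), so f(n) = Ω(g(n)) is true.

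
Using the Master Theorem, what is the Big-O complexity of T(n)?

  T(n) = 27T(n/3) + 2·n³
Θ(n³ log n)

Master Theorem: a = 27, b = 3, f(n) = 2·n³.
Compute the critical exponent d = log₃(27) = 3.
Compare f(n) = Θ(n³) against n^d:
  k = 3 = d, so f(n) = Θ(n^d) — Case 2.
  Work is balanced across levels: T(n) = Θ(n^d log n) = Θ(n³ log n).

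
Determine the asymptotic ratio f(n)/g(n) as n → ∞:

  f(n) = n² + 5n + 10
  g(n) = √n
∞

Since n² + 5n + 10 (O(n²)) grows faster than √n (O(√n)),
the ratio f(n)/g(n) → ∞ as n → ∞.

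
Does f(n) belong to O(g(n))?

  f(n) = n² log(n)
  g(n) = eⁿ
True

f(n) = n² log(n) is O(n² log n), and g(n) = eⁿ is O(eⁿ).
Since O(n² log n) ⊆ O(eⁿ) (f grows no faster than g), f(n) = O(g(n)) is true.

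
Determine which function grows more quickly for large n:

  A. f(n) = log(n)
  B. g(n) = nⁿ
B

f(n) = log(n) is O(log n), while g(n) = nⁿ is O(nⁿ).
Since O(nⁿ) grows faster than O(log n), g(n) dominates.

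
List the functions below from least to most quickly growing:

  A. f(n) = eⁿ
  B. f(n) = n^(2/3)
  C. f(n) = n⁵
B < C < A

Comparing growth rates:
B = n^(2/3) is O(n^(2/3))
C = n⁵ is O(n⁵)
A = eⁿ is O(eⁿ)

Therefore, the order from slowest to fastest is: B < C < A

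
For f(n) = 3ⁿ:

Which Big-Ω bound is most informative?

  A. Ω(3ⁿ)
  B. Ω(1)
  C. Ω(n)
A

f(n) = 3ⁿ is Ω(3ⁿ).
All listed options are valid Big-Ω bounds (lower bounds),
but Ω(3ⁿ) is the tightest (largest valid bound).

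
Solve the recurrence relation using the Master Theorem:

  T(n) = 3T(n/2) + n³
Θ(n³)

Master Theorem: a = 3, b = 2, f(n) = n³.
Compute the critical exponent d = log₂(3) = 1.585.
Compare f(n) = Θ(n³) against n^d:
  k = 3 > d = 1.585, so f(n) = Ω(n^(d+ε)) — Case 3.
  Regularity: a·(n/b)^3/n^3 = a/b^3 = 3/8 < 1 ✓.
  The top-level work dominates: T(n) = Θ(f(n)) = Θ(n³).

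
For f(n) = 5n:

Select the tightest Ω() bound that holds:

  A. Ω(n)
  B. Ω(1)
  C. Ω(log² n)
A

f(n) = 5n is Ω(n).
All listed options are valid Big-Ω bounds (lower bounds),
but Ω(n) is the tightest (largest valid bound).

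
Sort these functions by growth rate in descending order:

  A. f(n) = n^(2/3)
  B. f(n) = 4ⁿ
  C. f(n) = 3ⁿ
B > C > A

Comparing growth rates:
B = 4ⁿ is O(4ⁿ)
C = 3ⁿ is O(3ⁿ)
A = n^(2/3) is O(n^(2/3))

Therefore, the order from fastest to slowest is: B > C > A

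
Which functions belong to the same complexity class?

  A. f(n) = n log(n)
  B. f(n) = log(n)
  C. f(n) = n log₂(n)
A and C

Examining each function:
  A. n log(n) is O(n log n)
  B. log(n) is O(log n)
  C. n log₂(n) is O(n log n)

Functions A and C both have the same complexity class.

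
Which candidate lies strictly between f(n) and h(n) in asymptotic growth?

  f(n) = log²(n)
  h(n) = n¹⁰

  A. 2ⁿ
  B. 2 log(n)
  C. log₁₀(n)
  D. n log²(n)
D

We need g(n) with log²(n) = o(g(n)) and g(n) = o(n¹⁰), i.e. O(log² n) ≺ g ≺ O(n¹⁰).
Check each option:
  A. 2ⁿ — O(2ⁿ) does not grow strictly slower than h(n)
  B. 2 log(n) — O(log n) does not grow strictly faster than f(n)
  C. log₁₀(n) — O(log n) does not grow strictly faster than f(n)
  D. n log²(n) — O(n log² n) is strictly between O(log² n) and O(n¹⁰) ✓

Only option D (n log²(n)) lies strictly between.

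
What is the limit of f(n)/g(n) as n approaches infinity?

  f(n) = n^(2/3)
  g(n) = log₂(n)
∞

Since n^(2/3) (O(n^(2/3))) grows faster than log₂(n) (O(log n)),
the ratio f(n)/g(n) → ∞ as n → ∞.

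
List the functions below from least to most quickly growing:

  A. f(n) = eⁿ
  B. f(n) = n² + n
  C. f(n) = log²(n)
C < B < A

Comparing growth rates:
C = log²(n) is O(log² n)
B = n² + n is O(n²)
A = eⁿ is O(eⁿ)

Therefore, the order from slowest to fastest is: C < B < A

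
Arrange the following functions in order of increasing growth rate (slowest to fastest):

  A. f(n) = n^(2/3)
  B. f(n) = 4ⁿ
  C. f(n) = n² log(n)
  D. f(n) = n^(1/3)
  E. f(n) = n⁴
D < A < C < E < B

Comparing growth rates:
D = n^(1/3) is O(n^(1/3))
A = n^(2/3) is O(n^(2/3))
C = n² log(n) is O(n² log n)
E = n⁴ is O(n⁴)
B = 4ⁿ is O(4ⁿ)

Therefore, the order from slowest to fastest is: D < A < C < E < B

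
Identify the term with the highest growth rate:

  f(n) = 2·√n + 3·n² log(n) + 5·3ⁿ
5·3ⁿ

Looking at each term:
  - 2·√n is O(√n)
  - 3·n² log(n) is O(n² log n)
  - 5·3ⁿ is O(3ⁿ)

The term 5·3ⁿ (O(3ⁿ)) grows fastest and dominates all others.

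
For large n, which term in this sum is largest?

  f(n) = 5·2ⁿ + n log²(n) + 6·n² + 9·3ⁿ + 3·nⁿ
3·nⁿ

Looking at each term:
  - 5·2ⁿ is O(2ⁿ)
  - n log²(n) is O(n log² n)
  - 6·n² is O(n²)
  - 9·3ⁿ is O(3ⁿ)
  - 3·nⁿ is O(nⁿ)

The term 3·nⁿ (O(nⁿ)) grows fastest and dominates all others.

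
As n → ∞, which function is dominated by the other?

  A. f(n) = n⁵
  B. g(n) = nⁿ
A

f(n) = n⁵ is O(n⁵), while g(n) = nⁿ is O(nⁿ).
Since O(n⁵) grows slower than O(nⁿ), f(n) is dominated.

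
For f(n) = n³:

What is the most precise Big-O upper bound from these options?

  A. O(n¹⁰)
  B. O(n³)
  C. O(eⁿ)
B

f(n) = n³ is O(n³).
All listed options are valid Big-O bounds (upper bounds),
but O(n³) is the tightest (smallest valid bound).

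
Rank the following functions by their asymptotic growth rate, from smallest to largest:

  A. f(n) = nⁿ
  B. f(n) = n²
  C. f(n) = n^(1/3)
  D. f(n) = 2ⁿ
C < B < D < A

Comparing growth rates:
C = n^(1/3) is O(n^(1/3))
B = n² is O(n²)
D = 2ⁿ is O(2ⁿ)
A = nⁿ is O(nⁿ)

Therefore, the order from slowest to fastest is: C < B < D < A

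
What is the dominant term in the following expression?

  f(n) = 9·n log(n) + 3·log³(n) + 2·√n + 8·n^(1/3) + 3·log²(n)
9·n log(n)

Looking at each term:
  - 9·n log(n) is O(n log n)
  - 3·log³(n) is O(log³ n)
  - 2·√n is O(√n)
  - 8·n^(1/3) is O(n^(1/3))
  - 3·log²(n) is O(log² n)

The term 9·n log(n) (O(n log n)) grows fastest and dominates all others.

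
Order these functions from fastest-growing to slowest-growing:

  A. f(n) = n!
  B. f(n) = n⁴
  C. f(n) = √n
A > B > C

Comparing growth rates:
A = n! is O(n!)
B = n⁴ is O(n⁴)
C = √n is O(√n)

Therefore, the order from fastest to slowest is: A > B > C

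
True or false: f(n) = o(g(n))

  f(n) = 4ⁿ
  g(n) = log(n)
False

f(n) = 4ⁿ is O(4ⁿ), and g(n) = log(n) is O(log n).
Since O(4ⁿ) grows faster than or equal to O(log n), f(n) = o(g(n)) is false.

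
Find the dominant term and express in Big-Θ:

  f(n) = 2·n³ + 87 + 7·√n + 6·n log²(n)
Θ(n³)

Order the terms by growth rate: 87 ≺ 7·√n ≺ 6·n log²(n) ≺ 2·n³.
The fastest-growing term 2·n³ dominates as n → ∞; dropping its constant factor gives Θ(n³).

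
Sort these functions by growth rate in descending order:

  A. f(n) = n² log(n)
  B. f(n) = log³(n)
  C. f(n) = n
A > C > B

Comparing growth rates:
A = n² log(n) is O(n² log n)
C = n is O(n)
B = log³(n) is O(log³ n)

Therefore, the order from fastest to slowest is: A > C > B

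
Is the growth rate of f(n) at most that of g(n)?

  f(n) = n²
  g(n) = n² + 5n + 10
True

f(n) = n² and g(n) = n² + 5n + 10 are both O(n²).
Big-O permits equal growth rates (f ≤ c·g for some c), so f(n) = O(g(n)) is true.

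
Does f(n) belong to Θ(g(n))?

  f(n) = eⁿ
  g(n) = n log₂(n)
False

f(n) = eⁿ is O(eⁿ), and g(n) = n log₂(n) is O(n log n).
Since they have different growth rates, f(n) = Θ(g(n)) is false.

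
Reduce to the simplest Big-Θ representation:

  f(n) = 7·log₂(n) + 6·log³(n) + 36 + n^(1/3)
Θ(n^(1/3))

Order the terms by growth rate: 36 ≺ 7·log₂(n) ≺ 6·log³(n) ≺ n^(1/3).
The fastest-growing term n^(1/3) dominates as n → ∞; dropping its constant factor gives Θ(n^(1/3)).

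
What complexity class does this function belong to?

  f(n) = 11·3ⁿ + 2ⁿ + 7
O(3ⁿ)

The dominant term in 11·3ⁿ + 2ⁿ + 7 is 11·3ⁿ, which is Θ(3ⁿ).
Lower-order terms (2ⁿ, 7) are asymptotically negligible.
Constants are absorbed, so the tightest bound is O(3ⁿ).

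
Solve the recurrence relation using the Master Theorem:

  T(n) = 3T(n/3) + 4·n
Θ(n log n)

Master Theorem: a = 3, b = 3, f(n) = 4·n.
Compute the critical exponent d = log₃(3) = 1.
Compare f(n) = Θ(n) against n^d:
  k = 1 = d, so f(n) = Θ(n^d) — Case 2.
  Work is balanced across levels: T(n) = Θ(n^d log n) = Θ(n log n).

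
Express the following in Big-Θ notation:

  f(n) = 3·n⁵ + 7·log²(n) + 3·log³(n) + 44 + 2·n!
Θ(n!)

Order the terms by growth rate: 44 ≺ 7·log²(n) ≺ 3·log³(n) ≺ 3·n⁵ ≺ 2·n!.
The fastest-growing term 2·n! dominates as n → ∞; dropping its constant factor gives Θ(n!).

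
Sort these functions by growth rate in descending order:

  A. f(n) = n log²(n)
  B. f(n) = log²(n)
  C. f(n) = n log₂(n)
A > C > B

Comparing growth rates:
A = n log²(n) is O(n log² n)
C = n log₂(n) is O(n log n)
B = log²(n) is O(log² n)

Therefore, the order from fastest to slowest is: A > C > B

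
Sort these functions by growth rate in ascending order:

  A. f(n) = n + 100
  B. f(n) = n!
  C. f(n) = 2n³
A < C < B

Comparing growth rates:
A = n + 100 is O(n)
C = 2n³ is O(n³)
B = n! is O(n!)

Therefore, the order from slowest to fastest is: A < C < B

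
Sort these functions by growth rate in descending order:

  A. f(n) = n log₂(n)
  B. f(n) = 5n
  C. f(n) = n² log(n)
C > A > B

Comparing growth rates:
C = n² log(n) is O(n² log n)
A = n log₂(n) is O(n log n)
B = 5n is O(n)

Therefore, the order from fastest to slowest is: C > A > B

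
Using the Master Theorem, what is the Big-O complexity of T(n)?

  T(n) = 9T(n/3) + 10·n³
Θ(n³)

Master Theorem: a = 9, b = 3, f(n) = 10·n³.
Compute the critical exponent d = log₃(9) = 2.
Compare f(n) = Θ(n³) against n^d:
  k = 3 > d = 2, so f(n) = Ω(n^(d+ε)) — Case 3.
  Regularity: a·(n/b)^3/n^3 = a/b^3 = 9/27 < 1 ✓.
  The top-level work dominates: T(n) = Θ(f(n)) = Θ(n³).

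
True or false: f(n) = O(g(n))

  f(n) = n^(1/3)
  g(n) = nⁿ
True

f(n) = n^(1/3) is O(n^(1/3)), and g(n) = nⁿ is O(nⁿ).
Since O(n^(1/3)) ⊆ O(nⁿ) (f grows no faster than g), f(n) = O(g(n)) is true.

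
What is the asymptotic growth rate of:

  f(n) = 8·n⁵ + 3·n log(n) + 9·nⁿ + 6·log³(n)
Θ(nⁿ)

Order the terms by growth rate: 6·log³(n) ≺ 3·n log(n) ≺ 8·n⁵ ≺ 9·nⁿ.
The fastest-growing term 9·nⁿ dominates as n → ∞; dropping its constant factor gives Θ(nⁿ).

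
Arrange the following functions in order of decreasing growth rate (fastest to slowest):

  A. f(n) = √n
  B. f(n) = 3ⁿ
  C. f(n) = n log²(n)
B > C > A

Comparing growth rates:
B = 3ⁿ is O(3ⁿ)
C = n log²(n) is O(n log² n)
A = √n is O(√n)

Therefore, the order from fastest to slowest is: B > C > A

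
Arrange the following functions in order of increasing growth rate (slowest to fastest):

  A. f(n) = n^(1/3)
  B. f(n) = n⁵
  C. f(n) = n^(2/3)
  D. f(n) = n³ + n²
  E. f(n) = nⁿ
A < C < D < B < E

Comparing growth rates:
A = n^(1/3) is O(n^(1/3))
C = n^(2/3) is O(n^(2/3))
D = n³ + n² is O(n³)
B = n⁵ is O(n⁵)
E = nⁿ is O(nⁿ)

Therefore, the order from slowest to fastest is: A < C < D < B < E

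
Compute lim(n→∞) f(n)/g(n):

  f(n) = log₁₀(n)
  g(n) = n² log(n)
0

Since log₁₀(n) (O(log n)) grows slower than n² log(n) (O(n² log n)),
the ratio f(n)/g(n) → 0 as n → ∞.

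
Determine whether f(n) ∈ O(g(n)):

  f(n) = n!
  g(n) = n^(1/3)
False

f(n) = n! is O(n!), and g(n) = n^(1/3) is O(n^(1/3)).
Since O(n!) grows faster than O(n^(1/3)), f(n) = O(g(n)) is false.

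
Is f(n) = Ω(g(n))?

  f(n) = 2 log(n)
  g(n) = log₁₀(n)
True

f(n) = 2 log(n) and g(n) = log₁₀(n) are both O(log n).
Big-Ω permits equal growth rates (f ≥ c·g for some c > 0), so f(n) = Ω(g(n)) is true.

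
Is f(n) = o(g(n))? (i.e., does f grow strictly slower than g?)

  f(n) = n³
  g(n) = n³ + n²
False

f(n) = n³ is O(n³), and g(n) = n³ + n² is O(n³).
Since they have the same growth rate, f(n) = o(g(n)) is false.
(f = o(g) requires f to grow strictly slower, not equal.)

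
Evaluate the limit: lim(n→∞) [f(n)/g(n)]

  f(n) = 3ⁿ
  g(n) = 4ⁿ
0

Since 3ⁿ (O(3ⁿ)) grows slower than 4ⁿ (O(4ⁿ)),
the ratio f(n)/g(n) → 0 as n → ∞.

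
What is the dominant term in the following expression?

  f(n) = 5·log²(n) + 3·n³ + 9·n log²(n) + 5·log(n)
3·n³

Looking at each term:
  - 5·log²(n) is O(log² n)
  - 3·n³ is O(n³)
  - 9·n log²(n) is O(n log² n)
  - 5·log(n) is O(log n)

The term 3·n³ (O(n³)) grows fastest and dominates all others.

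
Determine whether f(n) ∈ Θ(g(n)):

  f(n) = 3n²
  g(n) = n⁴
False

f(n) = 3n² is O(n²), and g(n) = n⁴ is O(n⁴).
Since they have different growth rates, f(n) = Θ(g(n)) is false.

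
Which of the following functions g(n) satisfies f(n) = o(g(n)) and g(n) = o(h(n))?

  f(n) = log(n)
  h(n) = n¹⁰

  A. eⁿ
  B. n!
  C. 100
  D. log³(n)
D

We need g(n) with log(n) = o(g(n)) and g(n) = o(n¹⁰), i.e. O(log n) ≺ g ≺ O(n¹⁰).
Check each option:
  A. eⁿ — O(eⁿ) does not grow strictly slower than h(n)
  B. n! — O(n!) does not grow strictly slower than h(n)
  C. 100 — O(1) does not grow strictly faster than f(n)
  D. log³(n) — O(log³ n) is strictly between O(log n) and O(n¹⁰) ✓

Only option D (log³(n)) lies strictly between.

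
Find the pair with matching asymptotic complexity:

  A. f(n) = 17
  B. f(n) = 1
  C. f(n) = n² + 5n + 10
A and B

Examining each function:
  A. 17 is O(1)
  B. 1 is O(1)
  C. n² + 5n + 10 is O(n²)

Functions A and B both have the same complexity class.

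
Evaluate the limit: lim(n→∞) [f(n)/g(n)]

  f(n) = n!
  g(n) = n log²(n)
∞

Since n! (O(n!)) grows faster than n log²(n) (O(n log² n)),
the ratio f(n)/g(n) → ∞ as n → ∞.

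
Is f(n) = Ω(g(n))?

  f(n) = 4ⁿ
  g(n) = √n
True

f(n) = 4ⁿ is O(4ⁿ), and g(n) = √n is O(√n).
Since O(4ⁿ) grows at least as fast as O(√n), f(n) = Ω(g(n)) is true.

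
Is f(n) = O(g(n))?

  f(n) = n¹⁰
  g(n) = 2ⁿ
True

f(n) = n¹⁰ is O(n¹⁰), and g(n) = 2ⁿ is O(2ⁿ).
Since O(n¹⁰) ⊆ O(2ⁿ) (f grows no faster than g), f(n) = O(g(n)) is true.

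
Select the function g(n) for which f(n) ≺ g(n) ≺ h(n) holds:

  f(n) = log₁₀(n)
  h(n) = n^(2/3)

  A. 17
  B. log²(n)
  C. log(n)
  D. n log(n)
B

We need g(n) with log₁₀(n) = o(g(n)) and g(n) = o(n^(2/3)), i.e. O(log n) ≺ g ≺ O(n^(2/3)).
Check each option:
  A. 17 — O(1) does not grow strictly faster than f(n)
  B. log²(n) — O(log² n) is strictly between O(log n) and O(n^(2/3)) ✓
  C. log(n) — O(log n) does not grow strictly faster than f(n)
  D. n log(n) — O(n log n) does not grow strictly slower than h(n)

Only option B (log²(n)) lies strictly between.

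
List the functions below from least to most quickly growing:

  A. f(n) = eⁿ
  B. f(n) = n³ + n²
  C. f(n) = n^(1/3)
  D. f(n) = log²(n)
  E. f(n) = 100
E < D < C < B < A

Comparing growth rates:
E = 100 is O(1)
D = log²(n) is O(log² n)
C = n^(1/3) is O(n^(1/3))
B = n³ + n² is O(n³)
A = eⁿ is O(eⁿ)

Therefore, the order from slowest to fastest is: E < D < C < B < A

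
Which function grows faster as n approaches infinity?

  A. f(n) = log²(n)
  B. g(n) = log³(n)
B

f(n) = log²(n) is O(log² n), while g(n) = log³(n) is O(log³ n).
Since O(log³ n) grows faster than O(log² n), g(n) dominates.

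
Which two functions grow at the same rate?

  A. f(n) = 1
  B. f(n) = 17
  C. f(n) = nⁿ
A and B

Examining each function:
  A. 1 is O(1)
  B. 17 is O(1)
  C. nⁿ is O(nⁿ)

Functions A and B both have the same complexity class.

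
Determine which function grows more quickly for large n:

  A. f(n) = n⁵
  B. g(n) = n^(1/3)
A

f(n) = n⁵ is O(n⁵), while g(n) = n^(1/3) is O(n^(1/3)).
Since O(n⁵) grows faster than O(n^(1/3)), f(n) dominates.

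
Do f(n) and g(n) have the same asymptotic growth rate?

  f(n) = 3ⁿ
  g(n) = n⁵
False

f(n) = 3ⁿ is O(3ⁿ), and g(n) = n⁵ is O(n⁵).
Since they have different growth rates, f(n) = Θ(g(n)) is false.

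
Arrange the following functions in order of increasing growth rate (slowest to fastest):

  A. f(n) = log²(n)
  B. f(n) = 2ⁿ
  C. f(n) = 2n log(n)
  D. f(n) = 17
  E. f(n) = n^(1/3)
D < A < E < C < B

Comparing growth rates:
D = 17 is O(1)
A = log²(n) is O(log² n)
E = n^(1/3) is O(n^(1/3))
C = 2n log(n) is O(n log n)
B = 2ⁿ is O(2ⁿ)

Therefore, the order from slowest to fastest is: D < A < E < C < B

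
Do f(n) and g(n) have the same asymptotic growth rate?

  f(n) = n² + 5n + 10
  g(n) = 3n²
True

f(n) = n² + 5n + 10 and g(n) = 3n² are both O(n²).
Since they have the same asymptotic growth rate, f(n) = Θ(g(n)) is true.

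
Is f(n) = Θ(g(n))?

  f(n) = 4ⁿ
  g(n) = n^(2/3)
False

f(n) = 4ⁿ is O(4ⁿ), and g(n) = n^(2/3) is O(n^(2/3)).
Since they have different growth rates, f(n) = Θ(g(n)) is false.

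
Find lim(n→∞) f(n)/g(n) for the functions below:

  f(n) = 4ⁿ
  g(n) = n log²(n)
∞

Since 4ⁿ (O(4ⁿ)) grows faster than n log²(n) (O(n log² n)),
the ratio f(n)/g(n) → ∞ as n → ∞.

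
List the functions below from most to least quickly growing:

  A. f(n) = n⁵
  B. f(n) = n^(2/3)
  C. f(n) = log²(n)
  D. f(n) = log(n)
A > B > C > D

Comparing growth rates:
A = n⁵ is O(n⁵)
B = n^(2/3) is O(n^(2/3))
C = log²(n) is O(log² n)
D = log(n) is O(log n)

Therefore, the order from fastest to slowest is: A > B > C > D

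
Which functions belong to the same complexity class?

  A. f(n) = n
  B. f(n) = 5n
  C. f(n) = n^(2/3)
A and B

Examining each function:
  A. n is O(n)
  B. 5n is O(n)
  C. n^(2/3) is O(n^(2/3))

Functions A and B both have the same complexity class.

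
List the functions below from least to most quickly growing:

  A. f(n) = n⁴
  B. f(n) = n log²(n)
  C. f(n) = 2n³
B < C < A

Comparing growth rates:
B = n log²(n) is O(n log² n)
C = 2n³ is O(n³)
A = n⁴ is O(n⁴)

Therefore, the order from slowest to fastest is: B < C < A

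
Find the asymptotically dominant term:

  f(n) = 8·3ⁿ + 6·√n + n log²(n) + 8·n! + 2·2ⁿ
8·n!

Looking at each term:
  - 8·3ⁿ is O(3ⁿ)
  - 6·√n is O(√n)
  - n log²(n) is O(n log² n)
  - 8·n! is O(n!)
  - 2·2ⁿ is O(2ⁿ)

The term 8·n! (O(n!)) grows fastest and dominates all others.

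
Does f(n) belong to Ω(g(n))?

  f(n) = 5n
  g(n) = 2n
True

f(n) = 5n and g(n) = 2n are both O(n).
Big-Ω permits equal growth rates (f ≥ c·g for some c > 0), so f(n) = Ω(g(n)) is true.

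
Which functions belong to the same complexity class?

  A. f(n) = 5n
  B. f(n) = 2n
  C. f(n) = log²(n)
A and B

Examining each function:
  A. 5n is O(n)
  B. 2n is O(n)
  C. log²(n) is O(log² n)

Functions A and B both have the same complexity class.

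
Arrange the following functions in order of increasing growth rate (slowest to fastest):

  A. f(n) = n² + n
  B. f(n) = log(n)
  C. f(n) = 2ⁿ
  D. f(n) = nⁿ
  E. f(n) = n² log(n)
B < A < E < C < D

Comparing growth rates:
B = log(n) is O(log n)
A = n² + n is O(n²)
E = n² log(n) is O(n² log n)
C = 2ⁿ is O(2ⁿ)
D = nⁿ is O(nⁿ)

Therefore, the order from slowest to fastest is: B < A < E < C < D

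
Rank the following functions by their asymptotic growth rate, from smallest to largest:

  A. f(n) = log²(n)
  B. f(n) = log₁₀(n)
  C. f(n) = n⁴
B < A < C

Comparing growth rates:
B = log₁₀(n) is O(log n)
A = log²(n) is O(log² n)
C = n⁴ is O(n⁴)

Therefore, the order from slowest to fastest is: B < A < C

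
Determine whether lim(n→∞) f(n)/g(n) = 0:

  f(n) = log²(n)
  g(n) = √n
True

f(n) = log²(n) is O(log² n), and g(n) = √n is O(√n).
Since O(log² n) grows strictly slower than O(√n), f(n) = o(g(n)) is true.
This means lim(n→∞) f(n)/g(n) = 0.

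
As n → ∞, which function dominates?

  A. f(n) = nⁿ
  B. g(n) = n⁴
A

f(n) = nⁿ is O(nⁿ), while g(n) = n⁴ is O(n⁴).
Since O(nⁿ) grows faster than O(n⁴), f(n) dominates.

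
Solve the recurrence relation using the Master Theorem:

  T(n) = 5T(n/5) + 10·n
Θ(n log n)

Master Theorem: a = 5, b = 5, f(n) = 10·n.
Compute the critical exponent d = log₅(5) = 1.
Compare f(n) = Θ(n) against n^d:
  k = 1 = d, so f(n) = Θ(n^d) — Case 2.
  Work is balanced across levels: T(n) = Θ(n^d log n) = Θ(n log n).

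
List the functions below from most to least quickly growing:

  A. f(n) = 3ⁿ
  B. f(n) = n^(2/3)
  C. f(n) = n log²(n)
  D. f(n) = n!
D > A > C > B

Comparing growth rates:
D = n! is O(n!)
A = 3ⁿ is O(3ⁿ)
C = n log²(n) is O(n log² n)
B = n^(2/3) is O(n^(2/3))

Therefore, the order from fastest to slowest is: D > A > C > B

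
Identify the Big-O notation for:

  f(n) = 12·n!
O(n!)

The dominant term in 12·n! is 12·n!, which is Θ(n!).
Constants are absorbed, so the tightest bound is O(n!).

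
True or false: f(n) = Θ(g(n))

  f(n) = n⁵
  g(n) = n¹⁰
False

f(n) = n⁵ is O(n⁵), and g(n) = n¹⁰ is O(n¹⁰).
Since they have different growth rates, f(n) = Θ(g(n)) is false.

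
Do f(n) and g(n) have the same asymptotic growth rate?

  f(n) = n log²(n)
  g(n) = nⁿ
False

f(n) = n log²(n) is O(n log² n), and g(n) = nⁿ is O(nⁿ).
Since they have different growth rates, f(n) = Θ(g(n)) is false.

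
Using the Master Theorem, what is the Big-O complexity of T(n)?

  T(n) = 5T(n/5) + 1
Θ(n)

Master Theorem: a = 5, b = 5, f(n) = 1.
Compute the critical exponent d = log₅(5) = 1.
Compare f(n) = Θ(1) against n^d:
  k = 0 < d = 1, so f(n) = O(n^(d-ε)) — Case 1.
  The recursion cost dominates: T(n) = Θ(n^d) = Θ(n).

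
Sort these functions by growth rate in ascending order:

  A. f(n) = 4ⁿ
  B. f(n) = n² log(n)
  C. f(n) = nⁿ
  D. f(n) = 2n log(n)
D < B < A < C

Comparing growth rates:
D = 2n log(n) is O(n log n)
B = n² log(n) is O(n² log n)
A = 4ⁿ is O(4ⁿ)
C = nⁿ is O(nⁿ)

Therefore, the order from slowest to fastest is: D < B < A < C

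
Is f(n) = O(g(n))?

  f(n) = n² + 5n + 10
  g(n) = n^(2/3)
False

f(n) = n² + 5n + 10 is O(n²), and g(n) = n^(2/3) is O(n^(2/3)).
Since O(n²) grows faster than O(n^(2/3)), f(n) = O(g(n)) is false.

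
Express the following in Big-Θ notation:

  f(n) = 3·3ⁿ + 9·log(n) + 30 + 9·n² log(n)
Θ(3ⁿ)

Order the terms by growth rate: 30 ≺ 9·log(n) ≺ 9·n² log(n) ≺ 3·3ⁿ.
The fastest-growing term 3·3ⁿ dominates as n → ∞; dropping its constant factor gives Θ(3ⁿ).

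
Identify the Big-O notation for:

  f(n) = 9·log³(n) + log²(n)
O(log³ n)

The dominant term in 9·log³(n) + log²(n) is 9·log³(n), which is Θ(log³ n).
Lower-order terms (log²(n)) are asymptotically negligible.
Constants are absorbed, so the tightest bound is O(log³ n).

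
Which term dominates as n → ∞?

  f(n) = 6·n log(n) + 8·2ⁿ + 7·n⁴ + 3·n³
8·2ⁿ

Looking at each term:
  - 6·n log(n) is O(n log n)
  - 8·2ⁿ is O(2ⁿ)
  - 7·n⁴ is O(n⁴)
  - 3·n³ is O(n³)

The term 8·2ⁿ (O(2ⁿ)) grows fastest and dominates all others.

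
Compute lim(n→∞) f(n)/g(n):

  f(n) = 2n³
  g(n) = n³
2

Since 2n³ and n³ have the same growth rate (O(n³)),
the ratio converges to a constant: 2.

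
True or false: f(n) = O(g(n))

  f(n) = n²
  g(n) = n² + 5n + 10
True

f(n) = n² and g(n) = n² + 5n + 10 are both O(n²).
Big-O permits equal growth rates (f ≤ c·g for some c), so f(n) = O(g(n)) is true.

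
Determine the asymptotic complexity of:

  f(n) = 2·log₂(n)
O(log n)

The dominant term in 2·log₂(n) is 2·log₂(n), which is Θ(log n).
Constants are absorbed, so the tightest bound is O(log n).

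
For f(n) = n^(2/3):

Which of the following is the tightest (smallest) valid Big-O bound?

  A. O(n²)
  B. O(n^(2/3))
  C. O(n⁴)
B

f(n) = n^(2/3) is O(n^(2/3)).
All listed options are valid Big-O bounds (upper bounds),
but O(n^(2/3)) is the tightest (smallest valid bound).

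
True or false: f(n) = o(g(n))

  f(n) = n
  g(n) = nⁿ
True

f(n) = n is O(n), and g(n) = nⁿ is O(nⁿ).
Since O(n) grows strictly slower than O(nⁿ), f(n) = o(g(n)) is true.
This means lim(n→∞) f(n)/g(n) = 0.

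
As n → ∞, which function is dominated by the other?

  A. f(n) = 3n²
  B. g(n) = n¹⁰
A

f(n) = 3n² is O(n²), while g(n) = n¹⁰ is O(n¹⁰).
Since O(n²) grows slower than O(n¹⁰), f(n) is dominated.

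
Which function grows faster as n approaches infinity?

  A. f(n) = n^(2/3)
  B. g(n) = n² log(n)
B

f(n) = n^(2/3) is O(n^(2/3)), while g(n) = n² log(n) is O(n² log n).
Since O(n² log n) grows faster than O(n^(2/3)), g(n) dominates.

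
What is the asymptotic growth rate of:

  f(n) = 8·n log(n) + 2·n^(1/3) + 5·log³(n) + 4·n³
Θ(n³)

Order the terms by growth rate: 5·log³(n) ≺ 2·n^(1/3) ≺ 8·n log(n) ≺ 4·n³.
The fastest-growing term 4·n³ dominates as n → ∞; dropping its constant factor gives Θ(n³).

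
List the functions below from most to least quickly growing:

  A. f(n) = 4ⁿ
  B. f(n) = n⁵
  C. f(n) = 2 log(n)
A > B > C

Comparing growth rates:
A = 4ⁿ is O(4ⁿ)
B = n⁵ is O(n⁵)
C = 2 log(n) is O(log n)

Therefore, the order from fastest to slowest is: A > B > C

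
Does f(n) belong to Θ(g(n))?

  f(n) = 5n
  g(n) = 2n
True

f(n) = 5n and g(n) = 2n are both O(n).
Since they have the same asymptotic growth rate, f(n) = Θ(g(n)) is true.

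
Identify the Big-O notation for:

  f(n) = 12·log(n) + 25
O(log n)

The dominant term in 12·log(n) + 25 is 12·log(n), which is Θ(log n).
Lower-order terms (25) are asymptotically negligible.
Constants are absorbed, so the tightest bound is O(log n).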